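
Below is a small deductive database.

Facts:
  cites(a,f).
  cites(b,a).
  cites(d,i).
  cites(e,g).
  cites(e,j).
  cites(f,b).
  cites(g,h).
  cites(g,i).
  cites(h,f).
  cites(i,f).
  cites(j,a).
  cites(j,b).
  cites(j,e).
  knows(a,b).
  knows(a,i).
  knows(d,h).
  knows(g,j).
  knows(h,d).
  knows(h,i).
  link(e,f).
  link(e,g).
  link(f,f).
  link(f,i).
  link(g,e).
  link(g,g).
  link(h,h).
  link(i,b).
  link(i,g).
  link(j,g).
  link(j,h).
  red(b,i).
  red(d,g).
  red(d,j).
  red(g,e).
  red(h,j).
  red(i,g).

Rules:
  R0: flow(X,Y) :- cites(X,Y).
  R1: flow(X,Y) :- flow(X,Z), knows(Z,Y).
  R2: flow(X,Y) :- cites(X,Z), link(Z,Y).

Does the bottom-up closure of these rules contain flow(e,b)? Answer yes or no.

no

round 1: derive flow(a,f) via R0 from cites(a,f)
round 1: derive flow(b,a) via R0 from cites(b,a)
round 1: derive flow(d,i) via R0 from cites(d,i)
round 1: derive flow(e,g) via R0 from cites(e,g)
round 1: derive flow(e,j) via R0 from cites(e,j)
round 1: derive flow(f,b) via R0 from cites(f,b)
round 1: derive flow(g,h) via R0 from cites(g,h)
round 1: derive flow(g,i) via R0 from cites(g,i)
round 1: derive flow(h,f) via R0 from cites(h,f)
round 1: derive flow(i,f) via R0 from cites(i,f)
round 1: derive flow(j,a) via R0 from cites(j,a)
round 1: derive flow(j,b) via R0 from cites(j,b)
round 1: derive flow(j,e) via R0 from cites(j,e)
round 1: derive flow(a,i) via R2 from cites(a,f), link(f,i)
round 1: derive flow(d,b) via R2 from cites(d,i), link(i,b)
round 1: derive flow(d,g) via R2 from cites(d,i), link(i,g)
round 1: derive flow(e,e) via R2 from cites(e,g), link(g,e)
round 1: derive flow(e,h) via R2 from cites(e,j), link(j,h)
round 1: derive flow(g,b) via R2 from cites(g,i), link(i,b)
round 1: derive flow(g,g) via R2 from cites(g,i), link(i,g)
round 1: derive flow(h,i) via R2 from cites(h,f), link(f,i)
round 1: derive flow(i,i) via R2 from cites(i,f), link(f,i)
round 1: derive flow(j,f) via R2 from cites(j,e), link(e,f)
round 1: derive flow(j,g) via R2 from cites(j,e), link(e,g)
round 2: derive flow(b,b) via R1 from flow(b,a), knows(a,b)
round 2: derive flow(b,i) via R1 from flow(b,a), knows(a,i)
round 2: derive flow(d,j) via R1 from flow(d,g), knows(g,j)
round 2: derive flow(e,d) via R1 from flow(e,h), knows(h,d)
round 2: derive flow(e,i) via R1 from flow(e,h), knows(h,i)
round 2: derive flow(g,d) via R1 from flow(g,h), knows(h,d)
round 2: derive flow(g,j) via R1 from flow(g,g), knows(g,j)
round 2: derive flow(j,i) via R1 from flow(j,a), knows(a,i)
round 2: derive flow(j,j) via R1 from flow(j,g), knows(g,j)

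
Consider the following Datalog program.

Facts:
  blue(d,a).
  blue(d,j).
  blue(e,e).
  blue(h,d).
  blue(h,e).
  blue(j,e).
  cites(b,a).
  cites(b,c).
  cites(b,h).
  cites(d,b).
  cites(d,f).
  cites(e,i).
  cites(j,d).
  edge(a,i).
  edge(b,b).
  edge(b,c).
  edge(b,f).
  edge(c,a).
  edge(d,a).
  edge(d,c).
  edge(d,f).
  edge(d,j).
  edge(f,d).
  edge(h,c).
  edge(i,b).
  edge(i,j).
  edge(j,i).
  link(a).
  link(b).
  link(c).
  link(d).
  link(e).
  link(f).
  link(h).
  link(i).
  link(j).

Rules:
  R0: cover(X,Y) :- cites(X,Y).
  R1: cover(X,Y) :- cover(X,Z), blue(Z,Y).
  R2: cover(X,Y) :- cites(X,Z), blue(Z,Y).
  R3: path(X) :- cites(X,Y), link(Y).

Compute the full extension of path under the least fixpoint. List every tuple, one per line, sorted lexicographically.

path(b)
path(d)
path(e)
path(j)

round 1: derive path(b) via R3 from cites(b,a), link(a)
round 1: derive path(d) via R3 from cites(d,b), link(b)
round 1: derive path(e) via R3 from cites(e,i), link(i)
round 1: derive path(j) via R3 from cites(j,d), link(d)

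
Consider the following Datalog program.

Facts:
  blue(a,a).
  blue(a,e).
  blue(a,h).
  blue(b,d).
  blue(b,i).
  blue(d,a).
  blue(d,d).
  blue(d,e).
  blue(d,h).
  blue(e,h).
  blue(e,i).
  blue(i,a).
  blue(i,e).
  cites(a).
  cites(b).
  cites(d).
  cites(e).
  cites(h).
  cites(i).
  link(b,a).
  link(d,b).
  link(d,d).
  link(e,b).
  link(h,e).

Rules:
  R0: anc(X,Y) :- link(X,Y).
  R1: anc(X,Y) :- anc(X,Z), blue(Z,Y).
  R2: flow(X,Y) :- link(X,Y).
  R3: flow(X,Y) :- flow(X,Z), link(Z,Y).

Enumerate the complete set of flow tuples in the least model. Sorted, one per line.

flow(b,a)
flow(d,a)
flow(d,b)
flow(d,d)
flow(e,a)
flow(e,b)
flow(h,a)
flow(h,b)
flow(h,e)

round 1: derive flow(b,a) via R2 from link(b,a)
round 1: derive flow(d,b) via R2 from link(d,b)
round 1: derive flow(d,d) via R2 from link(d,d)
round 1: derive flow(e,b) via R2 from link(e,b)
round 1: derive flow(h,e) via R2 from link(h,e)
round 2: derive flow(d,a) via R3 from flow(d,b), link(b,a)
round 2: derive flow(e,a) via R3 from flow(e,b), link(b,a)
round 2: derive flow(h,b) via R3 from flow(h,e), link(e,b)
round 3: derive flow(h,a) via R3 from flow(h,b), link(b,a)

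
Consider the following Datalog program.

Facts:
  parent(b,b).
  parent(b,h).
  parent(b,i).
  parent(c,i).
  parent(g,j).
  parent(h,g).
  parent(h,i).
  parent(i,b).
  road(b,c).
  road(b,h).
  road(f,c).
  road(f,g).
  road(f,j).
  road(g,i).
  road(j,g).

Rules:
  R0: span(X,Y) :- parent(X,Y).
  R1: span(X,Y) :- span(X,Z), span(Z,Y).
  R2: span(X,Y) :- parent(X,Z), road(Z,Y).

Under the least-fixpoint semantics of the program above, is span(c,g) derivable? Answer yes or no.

round 1: derive span(b,b) via R0 from parent(b,b)
round 1: derive span(b,h) via R0 from parent(b,h)
round 1: derive span(b,i) via R0 from parent(b,i)
round 1: derive span(c,i) via R0 from parent(c,i)
round 1: derive span(g,j) via R0 from parent(g,j)
round 1: derive span(h,g) via R0 from parent(h,g)
round 1: derive span(h,i) via R0 from parent(h,i)
round 1: derive span(i,b) via R0 from parent(i,b)
round 1: derive span(b,c) via R2 from parent(b,b), road(b,c)
round 1: derive span(g,g) via R2 from parent(g,j), road(j,g)
round 1: derive span(i,c) via R2 from parent(i,b), road(b,c)
round 1: derive span(i,h) via R2 from parent(i,b), road(b,h)
round 2: derive span(b,g) via R1 from span(b,h), span(h,g)
round 2: derive span(c,b) via R1 from span(c,i), span(i,b)
round 2: derive span(c,c) via R1 from span(c,i), span(i,c)
round 2: derive span(c,h) via R1 from span(c,i), span(i,h)
round 2: derive span(h,b) via R1 from span(h,i), span(i,b)
round 2: derive span(h,c) via R1 from span(h,i), span(i,c)
round 2: derive span(h,h) via R1 from span(h,i), span(i,h)
round 2: derive span(h,j) via R1 from span(h,g), span(g,j)
round 2: derive span(i,g) via R1 from span(i,h), span(h,g)
round 2: derive span(i,i) via R1 from span(i,b), span(b,i)
round 3: derive span(b,j) via R1 from span(b,g), span(g,j)
round 3: derive span(c,g) via R1 from span(c,b), span(b,g)
round 3: derive span(c,j) via R1 from span(c,h), span(h,j)
round 3: derive span(i,j) via R1 from span(i,g), span(g,j)

yes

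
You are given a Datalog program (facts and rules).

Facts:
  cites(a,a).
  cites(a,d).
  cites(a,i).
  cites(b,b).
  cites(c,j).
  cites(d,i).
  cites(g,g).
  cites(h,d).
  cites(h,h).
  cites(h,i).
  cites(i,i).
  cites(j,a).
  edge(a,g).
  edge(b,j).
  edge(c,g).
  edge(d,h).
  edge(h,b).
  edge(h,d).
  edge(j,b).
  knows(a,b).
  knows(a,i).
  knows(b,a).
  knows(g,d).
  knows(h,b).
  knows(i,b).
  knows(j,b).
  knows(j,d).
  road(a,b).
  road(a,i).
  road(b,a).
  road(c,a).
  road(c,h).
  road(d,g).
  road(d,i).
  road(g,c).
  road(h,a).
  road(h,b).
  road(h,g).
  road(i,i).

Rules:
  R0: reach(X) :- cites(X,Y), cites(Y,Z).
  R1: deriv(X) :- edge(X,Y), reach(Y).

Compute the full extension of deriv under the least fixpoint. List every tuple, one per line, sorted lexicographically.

round 1: derive reach(a) via R0 from cites(a,a), cites(a,a)
round 1: derive reach(b) via R0 from cites(b,b), cites(b,b)
round 1: derive reach(c) via R0 from cites(c,j), cites(j,a)
round 1: derive reach(d) via R0 from cites(d,i), cites(i,i)
round 1: derive reach(g) via R0 from cites(g,g), cites(g,g)
round 1: derive reach(h) via R0 from cites(h,d), cites(d,i)
round 1: derive reach(i) via R0 from cites(i,i), cites(i,i)
round 1: derive reach(j) via R0 from cites(j,a), cites(a,a)
round 2: derive deriv(a) via R1 from edge(a,g), reach(g)
round 2: derive deriv(b) via R1 from edge(b,j), reach(j)
round 2: derive deriv(c) via R1 from edge(c,g), reach(g)
round 2: derive deriv(d) via R1 from edge(d,h), reach(h)
round 2: derive deriv(h) via R1 from edge(h,b), reach(b)
round 2: derive deriv(j) via R1 from edge(j,b), reach(b)

deriv(a)
deriv(b)
deriv(c)
deriv(d)
deriv(h)
deriv(j)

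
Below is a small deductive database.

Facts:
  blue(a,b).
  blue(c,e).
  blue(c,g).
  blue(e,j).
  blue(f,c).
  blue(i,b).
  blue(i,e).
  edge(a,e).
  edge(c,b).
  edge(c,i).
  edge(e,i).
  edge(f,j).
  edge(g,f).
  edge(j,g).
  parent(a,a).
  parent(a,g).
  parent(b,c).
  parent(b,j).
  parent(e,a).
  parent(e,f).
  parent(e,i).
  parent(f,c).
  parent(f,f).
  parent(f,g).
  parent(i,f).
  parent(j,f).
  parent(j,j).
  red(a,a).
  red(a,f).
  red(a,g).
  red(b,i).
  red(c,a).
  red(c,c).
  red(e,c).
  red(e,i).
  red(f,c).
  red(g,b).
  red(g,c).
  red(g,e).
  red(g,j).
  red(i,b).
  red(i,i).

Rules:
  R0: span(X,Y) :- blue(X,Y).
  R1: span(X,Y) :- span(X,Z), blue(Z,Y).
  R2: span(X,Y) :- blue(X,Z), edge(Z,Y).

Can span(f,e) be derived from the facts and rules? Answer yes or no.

yes

round 1: derive span(a,b) via R0 from blue(a,b)
round 1: derive span(c,e) via R0 from blue(c,e)
round 1: derive span(c,g) via R0 from blue(c,g)
round 1: derive span(e,j) via R0 from blue(e,j)
round 1: derive span(f,c) via R0 from blue(f,c)
round 1: derive span(i,b) via R0 from blue(i,b)
round 1: derive span(i,e) via R0 from blue(i,e)
round 1: derive span(c,f) via R2 from blue(c,g), edge(g,f)
round 1: derive span(c,i) via R2 from blue(c,e), edge(e,i)
round 1: derive span(e,g) via R2 from blue(e,j), edge(j,g)
round 1: derive span(f,b) via R2 from blue(f,c), edge(c,b)
round 1: derive span(f,i) via R2 from blue(f,c), edge(c,i)
round 1: derive span(i,i) via R2 from blue(i,e), edge(e,i)
round 2: derive span(c,b) via R1 from span(c,i), blue(i,b)
round 2: derive span(c,c) via R1 from span(c,f), blue(f,c)
round 2: derive span(c,j) via R1 from span(c,e), blue(e,j)
round 2: derive span(f,e) via R1 from span(f,c), blue(c,e)
round 2: derive span(f,g) via R1 from span(f,c), blue(c,g)
round 2: derive span(i,j) via R1 from span(i,e), blue(e,j)
round 3: derive span(f,j) via R1 from span(f,e), blue(e,j)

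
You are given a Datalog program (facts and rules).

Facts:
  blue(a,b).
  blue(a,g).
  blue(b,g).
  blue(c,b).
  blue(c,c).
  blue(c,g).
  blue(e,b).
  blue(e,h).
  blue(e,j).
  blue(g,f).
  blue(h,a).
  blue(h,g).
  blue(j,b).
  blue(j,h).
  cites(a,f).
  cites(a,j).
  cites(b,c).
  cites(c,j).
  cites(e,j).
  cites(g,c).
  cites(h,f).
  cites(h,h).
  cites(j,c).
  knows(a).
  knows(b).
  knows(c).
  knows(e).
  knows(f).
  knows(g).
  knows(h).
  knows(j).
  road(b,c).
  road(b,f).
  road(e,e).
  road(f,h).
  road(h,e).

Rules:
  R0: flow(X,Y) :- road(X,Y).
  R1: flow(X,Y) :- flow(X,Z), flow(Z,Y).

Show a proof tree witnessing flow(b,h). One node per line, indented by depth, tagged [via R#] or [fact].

round 1: derive flow(b,c) via R0 from road(b,c)
round 1: derive flow(b,f) via R0 from road(b,f)
round 1: derive flow(e,e) via R0 from road(e,e)
round 1: derive flow(f,h) via R0 from road(f,h)
round 1: derive flow(h,e) via R0 from road(h,e)
round 2: derive flow(b,h) via R1 from flow(b,f), flow(f,h)
round 2: derive flow(f,e) via R1 from flow(f,h), flow(h,e)
round 3: derive flow(b,e) via R1 from flow(b,f), flow(f,e)

flow(b,h)  [via R1]
  flow(b,f)  [via R0]
    road(b,f)  [fact]
  flow(f,h)  [via R0]
    road(f,h)  [fact]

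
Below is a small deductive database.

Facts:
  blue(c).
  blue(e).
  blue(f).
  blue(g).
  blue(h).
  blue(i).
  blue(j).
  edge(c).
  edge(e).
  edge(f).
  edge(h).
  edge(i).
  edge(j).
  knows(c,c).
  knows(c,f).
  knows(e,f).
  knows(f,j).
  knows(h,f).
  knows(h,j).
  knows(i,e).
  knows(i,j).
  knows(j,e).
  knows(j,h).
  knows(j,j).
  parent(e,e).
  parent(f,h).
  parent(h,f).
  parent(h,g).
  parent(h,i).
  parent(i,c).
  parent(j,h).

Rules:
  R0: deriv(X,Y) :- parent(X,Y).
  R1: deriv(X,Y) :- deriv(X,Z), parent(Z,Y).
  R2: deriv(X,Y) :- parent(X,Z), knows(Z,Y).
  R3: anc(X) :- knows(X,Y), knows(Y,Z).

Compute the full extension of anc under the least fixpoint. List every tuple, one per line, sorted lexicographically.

round 1: derive anc(c) via R3 from knows(c,c), knows(c,c)
round 1: derive anc(e) via R3 from knows(e,f), knows(f,j)
round 1: derive anc(f) via R3 from knows(f,j), knows(j,e)
round 1: derive anc(h) via R3 from knows(h,f), knows(f,j)
round 1: derive anc(i) via R3 from knows(i,e), knows(e,f)
round 1: derive anc(j) via R3 from knows(j,e), knows(e,f)

anc(c)
anc(e)
anc(f)
anc(h)
anc(i)
anc(j)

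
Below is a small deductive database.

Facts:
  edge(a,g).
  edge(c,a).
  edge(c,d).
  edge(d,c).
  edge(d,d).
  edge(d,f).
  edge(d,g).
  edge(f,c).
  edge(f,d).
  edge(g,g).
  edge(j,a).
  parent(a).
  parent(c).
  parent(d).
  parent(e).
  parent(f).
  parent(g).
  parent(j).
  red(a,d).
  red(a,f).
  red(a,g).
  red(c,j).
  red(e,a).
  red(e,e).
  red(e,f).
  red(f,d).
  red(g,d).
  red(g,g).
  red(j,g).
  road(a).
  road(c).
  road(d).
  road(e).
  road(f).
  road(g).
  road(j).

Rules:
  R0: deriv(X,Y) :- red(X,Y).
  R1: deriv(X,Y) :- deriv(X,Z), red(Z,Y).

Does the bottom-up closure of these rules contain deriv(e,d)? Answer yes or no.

round 1: derive deriv(a,d) via R0 from red(a,d)
round 1: derive deriv(a,f) via R0 from red(a,f)
round 1: derive deriv(a,g) via R0 from red(a,g)
round 1: derive deriv(c,j) via R0 from red(c,j)
round 1: derive deriv(e,a) via R0 from red(e,a)
round 1: derive deriv(e,e) via R0 from red(e,e)
round 1: derive deriv(e,f) via R0 from red(e,f)
round 1: derive deriv(f,d) via R0 from red(f,d)
round 1: derive deriv(g,d) via R0 from red(g,d)
round 1: derive deriv(g,g) via R0 from red(g,g)
round 1: derive deriv(j,g) via R0 from red(j,g)
round 2: derive deriv(c,g) via R1 from deriv(c,j), red(j,g)
round 2: derive deriv(e,d) via R1 from deriv(e,a), red(a,d)
round 2: derive deriv(e,g) via R1 from deriv(e,a), red(a,g)
round 2: derive deriv(j,d) via R1 from deriv(j,g), red(g,d)
round 3: derive deriv(c,d) via R1 from deriv(c,g), red(g,d)

yes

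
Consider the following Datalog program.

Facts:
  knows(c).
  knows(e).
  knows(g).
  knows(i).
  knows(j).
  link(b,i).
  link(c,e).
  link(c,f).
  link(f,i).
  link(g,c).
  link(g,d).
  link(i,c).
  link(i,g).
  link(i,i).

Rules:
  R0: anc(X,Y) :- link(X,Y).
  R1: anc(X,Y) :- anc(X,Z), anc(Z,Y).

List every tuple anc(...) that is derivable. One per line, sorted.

round 1: derive anc(b,i) via R0 from link(b,i)
round 1: derive anc(c,e) via R0 from link(c,e)
round 1: derive anc(c,f) via R0 from link(c,f)
round 1: derive anc(f,i) via R0 from link(f,i)
round 1: derive anc(g,c) via R0 from link(g,c)
round 1: derive anc(g,d) via R0 from link(g,d)
round 1: derive anc(i,c) via R0 from link(i,c)
round 1: derive anc(i,g) via R0 from link(i,g)
round 1: derive anc(i,i) via R0 from link(i,i)
round 2: derive anc(b,c) via R1 from anc(b,i), anc(i,c)
round 2: derive anc(b,g) via R1 from anc(b,i), anc(i,g)
round 2: derive anc(c,i) via R1 from anc(c,f), anc(f,i)
round 2: derive anc(f,c) via R1 from anc(f,i), anc(i,c)
round 2: derive anc(f,g) via R1 from anc(f,i), anc(i,g)
round 2: derive anc(g,e) via R1 from anc(g,c), anc(c,e)
round 2: derive anc(g,f) via R1 from anc(g,c), anc(c,f)
round 2: derive anc(i,d) via R1 from anc(i,g), anc(g,d)
round 2: derive anc(i,e) via R1 from anc(i,c), anc(c,e)
round 2: derive anc(i,f) via R1 from anc(i,c), anc(c,f)
round 3: derive anc(b,d) via R1 from anc(b,g), anc(g,d)
round 3: derive anc(b,e) via R1 from anc(b,c), anc(c,e)
round 3: derive anc(b,f) via R1 from anc(b,c), anc(c,f)
round 3: derive anc(c,c) via R1 from anc(c,f), anc(f,c)
round 3: derive anc(c,d) via R1 from anc(c,i), anc(i,d)
round 3: derive anc(c,g) via R1 from anc(c,f), anc(f,g)
round 3: derive anc(f,d) via R1 from anc(f,g), anc(g,d)
round 3: derive anc(f,e) via R1 from anc(f,c), anc(c,e)
round 3: derive anc(f,f) via R1 from anc(f,c), anc(c,f)
round 3: derive anc(g,g) via R1 from anc(g,f), anc(f,g)
round 3: derive anc(g,i) via R1 from anc(g,c), anc(c,i)

anc(b,c)
anc(b,d)
anc(b,e)
anc(b,f)
anc(b,g)
anc(b,i)
anc(c,c)
anc(c,d)
anc(c,e)
anc(c,f)
anc(c,g)
anc(c,i)
anc(f,c)
anc(f,d)
anc(f,e)
anc(f,f)
anc(f,g)
anc(f,i)
anc(g,c)
anc(g,d)
anc(g,e)
anc(g,f)
anc(g,g)
anc(g,i)
anc(i,c)
anc(i,d)
anc(i,e)
anc(i,f)
anc(i,g)
anc(i,i)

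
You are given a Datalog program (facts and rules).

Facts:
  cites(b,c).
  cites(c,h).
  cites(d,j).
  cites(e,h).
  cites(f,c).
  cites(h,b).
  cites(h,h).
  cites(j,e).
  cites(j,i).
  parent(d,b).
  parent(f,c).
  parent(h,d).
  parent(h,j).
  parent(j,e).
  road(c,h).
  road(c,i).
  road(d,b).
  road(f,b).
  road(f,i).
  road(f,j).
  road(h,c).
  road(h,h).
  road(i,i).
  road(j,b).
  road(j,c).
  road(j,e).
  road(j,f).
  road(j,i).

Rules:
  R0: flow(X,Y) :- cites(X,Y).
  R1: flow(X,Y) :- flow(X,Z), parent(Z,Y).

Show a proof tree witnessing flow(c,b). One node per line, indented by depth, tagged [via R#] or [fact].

flow(c,b)  [via R1]
  flow(c,d)  [via R1]
    flow(c,h)  [via R0]
      cites(c,h)  [fact]
    parent(h,d)  [fact]
  parent(d,b)  [fact]

round 1: derive flow(b,c) via R0 from cites(b,c)
round 1: derive flow(c,h) via R0 from cites(c,h)
round 1: derive flow(d,j) via R0 from cites(d,j)
round 1: derive flow(e,h) via R0 from cites(e,h)
round 1: derive flow(f,c) via R0 from cites(f,c)
round 1: derive flow(h,b) via R0 from cites(h,b)
round 1: derive flow(h,h) via R0 from cites(h,h)
round 1: derive flow(j,e) via R0 from cites(j,e)
round 1: derive flow(j,i) via R0 from cites(j,i)
round 2: derive flow(c,d) via R1 from flow(c,h), parent(h,d)
round 2: derive flow(c,j) via R1 from flow(c,h), parent(h,j)
round 2: derive flow(d,e) via R1 from flow(d,j), parent(j,e)
round 2: derive flow(e,d) via R1 from flow(e,h), parent(h,d)
round 2: derive flow(e,j) via R1 from flow(e,h), parent(h,j)
round 2: derive flow(h,d) via R1 from flow(h,h), parent(h,d)
round 2: derive flow(h,j) via R1 from flow(h,h), parent(h,j)
round 3: derive flow(c,b) via R1 from flow(c,d), parent(d,b)
round 3: derive flow(c,e) via R1 from flow(c,j), parent(j,e)
round 3: derive flow(e,b) via R1 from flow(e,d), parent(d,b)
round 3: derive flow(e,e) via R1 from flow(e,j), parent(j,e)
round 3: derive flow(h,e) via R1 from flow(h,j), parent(j,e)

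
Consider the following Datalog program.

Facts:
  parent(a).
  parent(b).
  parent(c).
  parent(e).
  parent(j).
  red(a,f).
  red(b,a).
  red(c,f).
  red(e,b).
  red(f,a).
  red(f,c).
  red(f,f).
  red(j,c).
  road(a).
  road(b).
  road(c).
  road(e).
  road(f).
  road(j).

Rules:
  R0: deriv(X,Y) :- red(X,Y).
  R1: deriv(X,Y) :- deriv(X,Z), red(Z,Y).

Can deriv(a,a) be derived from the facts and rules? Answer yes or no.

yes

round 1: derive deriv(a,f) via R0 from red(a,f)
round 1: derive deriv(b,a) via R0 from red(b,a)
round 1: derive deriv(c,f) via R0 from red(c,f)
round 1: derive deriv(e,b) via R0 from red(e,b)
round 1: derive deriv(f,a) via R0 from red(f,a)
round 1: derive deriv(f,c) via R0 from red(f,c)
round 1: derive deriv(f,f) via R0 from red(f,f)
round 1: derive deriv(j,c) via R0 from red(j,c)
round 2: derive deriv(a,a) via R1 from deriv(a,f), red(f,a)
round 2: derive deriv(a,c) via R1 from deriv(a,f), red(f,c)
round 2: derive deriv(b,f) via R1 from deriv(b,a), red(a,f)
round 2: derive deriv(c,a) via R1 from deriv(c,f), red(f,a)
round 2: derive deriv(c,c) via R1 from deriv(c,f), red(f,c)
round 2: derive deriv(e,a) via R1 from deriv(e,b), red(b,a)
round 2: derive deriv(j,f) via R1 from deriv(j,c), red(c,f)
round 3: derive deriv(b,c) via R1 from deriv(b,f), red(f,c)
round 3: derive deriv(e,f) via R1 from deriv(e,a), red(a,f)
round 3: derive deriv(j,a) via R1 from deriv(j,f), red(f,a)
round 4: derive deriv(e,c) via R1 from deriv(e,f), red(f,c)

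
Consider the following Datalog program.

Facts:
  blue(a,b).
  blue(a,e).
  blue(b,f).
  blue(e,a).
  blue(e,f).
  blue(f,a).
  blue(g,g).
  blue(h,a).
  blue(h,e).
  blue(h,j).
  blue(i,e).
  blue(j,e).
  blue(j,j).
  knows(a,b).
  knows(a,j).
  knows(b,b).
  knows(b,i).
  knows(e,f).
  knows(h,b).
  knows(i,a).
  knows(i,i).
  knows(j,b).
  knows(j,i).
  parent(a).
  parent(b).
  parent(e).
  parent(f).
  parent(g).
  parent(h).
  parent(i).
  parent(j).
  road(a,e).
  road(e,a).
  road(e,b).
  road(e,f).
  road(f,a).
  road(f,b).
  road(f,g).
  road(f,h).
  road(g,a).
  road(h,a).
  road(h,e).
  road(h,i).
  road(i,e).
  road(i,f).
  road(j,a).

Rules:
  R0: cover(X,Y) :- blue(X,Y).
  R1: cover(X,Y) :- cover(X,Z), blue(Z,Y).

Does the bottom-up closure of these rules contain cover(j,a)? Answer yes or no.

round 1: derive cover(a,b) via R0 from blue(a,b)
round 1: derive cover(a,e) via R0 from blue(a,e)
round 1: derive cover(b,f) via R0 from blue(b,f)
round 1: derive cover(e,a) via R0 from blue(e,a)
round 1: derive cover(e,f) via R0 from blue(e,f)
round 1: derive cover(f,a) via R0 from blue(f,a)
round 1: derive cover(g,g) via R0 from blue(g,g)
round 1: derive cover(h,a) via R0 from blue(h,a)
round 1: derive cover(h,e) via R0 from blue(h,e)
round 1: derive cover(h,j) via R0 from blue(h,j)
round 1: derive cover(i,e) via R0 from blue(i,e)
round 1: derive cover(j,e) via R0 from blue(j,e)
round 1: derive cover(j,j) via R0 from blue(j,j)
round 2: derive cover(a,a) via R1 from cover(a,e), blue(e,a)
round 2: derive cover(a,f) via R1 from cover(a,b), blue(b,f)
round 2: derive cover(b,a) via R1 from cover(b,f), blue(f,a)
round 2: derive cover(e,b) via R1 from cover(e,a), blue(a,b)
round 2: derive cover(e,e) via R1 from cover(e,a), blue(a,e)
round 2: derive cover(f,b) via R1 from cover(f,a), blue(a,b)
round 2: derive cover(f,e) via R1 from cover(f,a), blue(a,e)
round 2: derive cover(h,b) via R1 from cover(h,a), blue(a,b)
round 2: derive cover(h,f) via R1 from cover(h,e), blue(e,f)
round 2: derive cover(i,a) via R1 from cover(i,e), blue(e,a)
round 2: derive cover(i,f) via R1 from cover(i,e), blue(e,f)
round 2: derive cover(j,a) via R1 from cover(j,e), blue(e,a)
round 2: derive cover(j,f) via R1 from cover(j,e), blue(e,f)
round 3: derive cover(b,b) via R1 from cover(b,a), blue(a,b)
round 3: derive cover(b,e) via R1 from cover(b,a), blue(a,e)
round 3: derive cover(f,f) via R1 from cover(f,b), blue(b,f)
round 3: derive cover(i,b) via R1 from cover(i,a), blue(a,b)
round 3: derive cover(j,b) via R1 from cover(j,a), blue(a,b)

yes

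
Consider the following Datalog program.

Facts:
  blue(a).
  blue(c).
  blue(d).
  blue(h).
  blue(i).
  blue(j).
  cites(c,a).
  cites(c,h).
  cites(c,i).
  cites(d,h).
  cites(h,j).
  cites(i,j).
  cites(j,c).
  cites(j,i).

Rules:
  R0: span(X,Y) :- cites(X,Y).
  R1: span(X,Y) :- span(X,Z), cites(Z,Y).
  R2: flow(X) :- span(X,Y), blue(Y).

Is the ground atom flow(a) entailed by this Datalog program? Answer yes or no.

round 1: derive span(c,a) via R0 from cites(c,a)
round 1: derive span(c,h) via R0 from cites(c,h)
round 1: derive span(c,i) via R0 from cites(c,i)
round 1: derive span(d,h) via R0 from cites(d,h)
round 1: derive span(h,j) via R0 from cites(h,j)
round 1: derive span(i,j) via R0 from cites(i,j)
round 1: derive span(j,c) via R0 from cites(j,c)
round 1: derive span(j,i) via R0 from cites(j,i)
round 2: derive span(c,j) via R1 from span(c,h), cites(h,j)
round 2: derive span(d,j) via R1 from span(d,h), cites(h,j)
round 2: derive span(h,c) via R1 from span(h,j), cites(j,c)
round 2: derive span(h,i) via R1 from span(h,j), cites(j,i)
round 2: derive span(i,c) via R1 from span(i,j), cites(j,c)
round 2: derive span(i,i) via R1 from span(i,j), cites(j,i)
round 2: derive span(j,a) via R1 from span(j,c), cites(c,a)
round 2: derive span(j,h) via R1 from span(j,c), cites(c,h)
round 2: derive span(j,j) via R1 from span(j,i), cites(i,j)
round 2: derive flow(c) via R2 from span(c,a), blue(a)
round 2: derive flow(d) via R2 from span(d,h), blue(h)
round 2: derive flow(h) via R2 from span(h,j), blue(j)
round 2: derive flow(i) via R2 from span(i,j), blue(j)
round 2: derive flow(j) via R2 from span(j,c), blue(c)
round 3: derive span(c,c) via R1 from span(c,j), cites(j,c)
round 3: derive span(d,c) via R1 from span(d,j), cites(j,c)
round 3: derive span(d,i) via R1 from span(d,j), cites(j,i)
round 3: derive span(h,a) via R1 from span(h,c), cites(c,a)
round 3: derive span(h,h) via R1 from span(h,c), cites(c,h)
round 3: derive span(i,a) via R1 from span(i,c), cites(c,a)
round 3: derive span(i,h) via R1 from span(i,c), cites(c,h)
round 4: derive span(d,a) via R1 from span(d,c), cites(c,a)

no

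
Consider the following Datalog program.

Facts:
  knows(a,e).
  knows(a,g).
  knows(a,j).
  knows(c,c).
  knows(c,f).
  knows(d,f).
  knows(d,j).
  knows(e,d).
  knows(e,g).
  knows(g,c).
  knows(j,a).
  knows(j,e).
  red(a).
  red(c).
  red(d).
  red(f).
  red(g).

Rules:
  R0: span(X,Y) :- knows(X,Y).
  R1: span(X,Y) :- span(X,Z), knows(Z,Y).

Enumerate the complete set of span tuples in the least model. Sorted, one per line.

round 1: derive span(a,e) via R0 from knows(a,e)
round 1: derive span(a,g) via R0 from knows(a,g)
round 1: derive span(a,j) via R0 from knows(a,j)
round 1: derive span(c,c) via R0 from knows(c,c)
round 1: derive span(c,f) via R0 from knows(c,f)
round 1: derive span(d,f) via R0 from knows(d,f)
round 1: derive span(d,j) via R0 from knows(d,j)
round 1: derive span(e,d) via R0 from knows(e,d)
round 1: derive span(e,g) via R0 from knows(e,g)
round 1: derive span(g,c) via R0 from knows(g,c)
round 1: derive span(j,a) via R0 from knows(j,a)
round 1: derive span(j,e) via R0 from knows(j,e)
round 2: derive span(a,a) via R1 from span(a,j), knows(j,a)
round 2: derive span(a,c) via R1 from span(a,g), knows(g,c)
round 2: derive span(a,d) via R1 from span(a,e), knows(e,d)
round 2: derive span(d,a) via R1 from span(d,j), knows(j,a)
round 2: derive span(d,e) via R1 from span(d,j), knows(j,e)
round 2: derive span(e,c) via R1 from span(e,g), knows(g,c)
round 2: derive span(e,f) via R1 from span(e,d), knows(d,f)
round 2: derive span(e,j) via R1 from span(e,d), knows(d,j)
round 2: derive span(g,f) via R1 from span(g,c), knows(c,f)
round 2: derive span(j,d) via R1 from span(j,e), knows(e,d)
round 2: derive span(j,g) via R1 from span(j,a), knows(a,g)
round 2: derive span(j,j) via R1 from span(j,a), knows(a,j)
round 3: derive span(a,f) via R1 from span(a,c), knows(c,f)
round 3: derive span(d,d) via R1 from span(d,e), knows(e,d)
round 3: derive span(d,g) via R1 from span(d,a), knows(a,g)
round 3: derive span(e,a) via R1 from span(e,j), knows(j,a)
round 3: derive span(e,e) via R1 from span(e,j), knows(j,e)
round 3: derive span(j,c) via R1 from span(j,g), knows(g,c)
round 3: derive span(j,f) via R1 from span(j,d), knows(d,f)
round 4: derive span(d,c) via R1 from span(d,g), knows(g,c)

span(a,a)
span(a,c)
span(a,d)
span(a,e)
span(a,f)
span(a,g)
span(a,j)
span(c,c)
span(c,f)
span(d,a)
span(d,c)
span(d,d)
span(d,e)
span(d,f)
span(d,g)
span(d,j)
span(e,a)
span(e,c)
span(e,d)
span(e,e)
span(e,f)
span(e,g)
span(e,j)
span(g,c)
span(g,f)
span(j,a)
span(j,c)
span(j,d)
span(j,e)
span(j,f)
span(j,g)
span(j,j)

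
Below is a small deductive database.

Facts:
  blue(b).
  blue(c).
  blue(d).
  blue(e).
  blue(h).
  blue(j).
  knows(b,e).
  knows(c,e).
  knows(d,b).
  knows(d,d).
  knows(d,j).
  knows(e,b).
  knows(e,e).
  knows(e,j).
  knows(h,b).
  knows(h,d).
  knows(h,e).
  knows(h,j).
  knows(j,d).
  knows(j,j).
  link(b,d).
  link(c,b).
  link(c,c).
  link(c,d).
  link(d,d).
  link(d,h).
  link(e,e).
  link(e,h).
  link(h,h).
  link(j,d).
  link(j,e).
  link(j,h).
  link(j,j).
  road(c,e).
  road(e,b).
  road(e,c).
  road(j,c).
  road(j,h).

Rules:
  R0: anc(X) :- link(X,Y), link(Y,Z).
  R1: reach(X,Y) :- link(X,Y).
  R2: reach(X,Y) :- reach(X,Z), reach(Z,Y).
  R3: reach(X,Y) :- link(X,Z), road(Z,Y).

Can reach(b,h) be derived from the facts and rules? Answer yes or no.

round 1: derive reach(b,d) via R1 from link(b,d)
round 1: derive reach(c,b) via R1 from link(c,b)
round 1: derive reach(c,c) via R1 from link(c,c)
round 1: derive reach(c,d) via R1 from link(c,d)
round 1: derive reach(d,d) via R1 from link(d,d)
round 1: derive reach(d,h) via R1 from link(d,h)
round 1: derive reach(e,e) via R1 from link(e,e)
round 1: derive reach(e,h) via R1 from link(e,h)
round 1: derive reach(h,h) via R1 from link(h,h)
round 1: derive reach(j,d) via R1 from link(j,d)
round 1: derive reach(j,e) via R1 from link(j,e)
round 1: derive reach(j,h) via R1 from link(j,h)
round 1: derive reach(j,j) via R1 from link(j,j)
round 1: derive reach(c,e) via R3 from link(c,c), road(c,e)
round 1: derive reach(e,b) via R3 from link(e,e), road(e,b)
round 1: derive reach(e,c) via R3 from link(e,e), road(e,c)
round 1: derive reach(j,b) via R3 from link(j,e), road(e,b)
round 1: derive reach(j,c) via R3 from link(j,e), road(e,c)
round 2: derive reach(b,h) via R2 from reach(b,d), reach(d,h)
round 2: derive reach(c,h) via R2 from reach(c,d), reach(d,h)
round 2: derive reach(e,d) via R2 from reach(e,b), reach(b,d)

yes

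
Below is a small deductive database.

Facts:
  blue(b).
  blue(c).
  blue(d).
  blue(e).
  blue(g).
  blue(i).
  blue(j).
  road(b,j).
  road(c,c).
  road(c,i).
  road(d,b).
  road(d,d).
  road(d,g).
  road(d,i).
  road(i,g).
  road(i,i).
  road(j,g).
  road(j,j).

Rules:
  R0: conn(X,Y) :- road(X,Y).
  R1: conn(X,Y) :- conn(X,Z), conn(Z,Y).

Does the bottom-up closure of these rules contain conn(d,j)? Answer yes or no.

round 1: derive conn(b,j) via R0 from road(b,j)
round 1: derive conn(c,c) via R0 from road(c,c)
round 1: derive conn(c,i) via R0 from road(c,i)
round 1: derive conn(d,b) via R0 from road(d,b)
round 1: derive conn(d,d) via R0 from road(d,d)
round 1: derive conn(d,g) via R0 from road(d,g)
round 1: derive conn(d,i) via R0 from road(d,i)
round 1: derive conn(i,g) via R0 from road(i,g)
round 1: derive conn(i,i) via R0 from road(i,i)
round 1: derive conn(j,g) via R0 from road(j,g)
round 1: derive conn(j,j) via R0 from road(j,j)
round 2: derive conn(b,g) via R1 from conn(b,j), conn(j,g)
round 2: derive conn(c,g) via R1 from conn(c,i), conn(i,g)
round 2: derive conn(d,j) via R1 from conn(d,b), conn(b,j)

yes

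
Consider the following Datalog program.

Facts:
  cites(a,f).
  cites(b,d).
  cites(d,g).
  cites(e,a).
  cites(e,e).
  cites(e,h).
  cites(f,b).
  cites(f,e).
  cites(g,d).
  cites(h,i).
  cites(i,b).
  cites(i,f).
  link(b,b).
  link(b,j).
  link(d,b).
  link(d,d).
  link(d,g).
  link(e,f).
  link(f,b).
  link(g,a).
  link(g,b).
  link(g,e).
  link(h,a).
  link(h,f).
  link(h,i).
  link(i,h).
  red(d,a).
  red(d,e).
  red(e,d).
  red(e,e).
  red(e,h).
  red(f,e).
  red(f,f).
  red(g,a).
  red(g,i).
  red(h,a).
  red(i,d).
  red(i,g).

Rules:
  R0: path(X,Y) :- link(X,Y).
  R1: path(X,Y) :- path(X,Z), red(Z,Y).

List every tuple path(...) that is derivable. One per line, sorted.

path(b,b)
path(b,j)
path(d,a)
path(d,b)
path(d,d)
path(d,e)
path(d,g)
path(d,h)
path(d,i)
path(e,a)
path(e,d)
path(e,e)
path(e,f)
path(e,h)
path(f,b)
path(g,a)
path(g,b)
path(g,d)
path(g,e)
path(g,h)
path(h,a)
path(h,d)
path(h,e)
path(h,f)
path(h,g)
path(h,h)
path(h,i)
path(i,a)
path(i,h)

round 1: derive path(b,b) via R0 from link(b,b)
round 1: derive path(b,j) via R0 from link(b,j)
round 1: derive path(d,b) via R0 from link(d,b)
round 1: derive path(d,d) via R0 from link(d,d)
round 1: derive path(d,g) via R0 from link(d,g)
round 1: derive path(e,f) via R0 from link(e,f)
round 1: derive path(f,b) via R0 from link(f,b)
round 1: derive path(g,a) via R0 from link(g,a)
round 1: derive path(g,b) via R0 from link(g,b)
round 1: derive path(g,e) via R0 from link(g,e)
round 1: derive path(h,a) via R0 from link(h,a)
round 1: derive path(h,f) via R0 from link(h,f)
round 1: derive path(h,i) via R0 from link(h,i)
round 1: derive path(i,h) via R0 from link(i,h)
round 2: derive path(d,a) via R1 from path(d,d), red(d,a)
round 2: derive path(d,e) via R1 from path(d,d), red(d,e)
round 2: derive path(d,i) via R1 from path(d,g), red(g,i)
round 2: derive path(e,e) via R1 from path(e,f), red(f,e)
round 2: derive path(g,d) via R1 from path(g,e), red(e,d)
round 2: derive path(g,h) via R1 from path(g,e), red(e,h)
round 2: derive path(h,d) via R1 from path(h,i), red(i,d)
round 2: derive path(h,e) via R1 from path(h,f), red(f,e)
round 2: derive path(h,g) via R1 from path(h,i), red(i,g)
round 2: derive path(i,a) via R1 from path(i,h), red(h,a)
round 3: derive path(d,h) via R1 from path(d,e), red(e,h)
round 3: derive path(e,d) via R1 from path(e,e), red(e,d)
round 3: derive path(e,h) via R1 from path(e,e), red(e,h)
round 3: derive path(h,h) via R1 from path(h,e), red(e,h)
round 4: derive path(e,a) via R1 from path(e,d), red(d,a)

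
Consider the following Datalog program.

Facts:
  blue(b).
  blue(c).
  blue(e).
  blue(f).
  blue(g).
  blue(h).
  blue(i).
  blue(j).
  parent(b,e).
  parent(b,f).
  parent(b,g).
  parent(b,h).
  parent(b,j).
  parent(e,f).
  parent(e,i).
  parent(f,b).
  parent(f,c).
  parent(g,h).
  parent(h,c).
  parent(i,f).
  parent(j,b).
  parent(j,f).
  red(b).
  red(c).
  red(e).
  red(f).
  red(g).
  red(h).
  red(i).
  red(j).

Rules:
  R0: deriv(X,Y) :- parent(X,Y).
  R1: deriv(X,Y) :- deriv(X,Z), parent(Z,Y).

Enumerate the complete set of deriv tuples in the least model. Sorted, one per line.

round 1: derive deriv(b,e) via R0 from parent(b,e)
round 1: derive deriv(b,f) via R0 from parent(b,f)
round 1: derive deriv(b,g) via R0 from parent(b,g)
round 1: derive deriv(b,h) via R0 from parent(b,h)
round 1: derive deriv(b,j) via R0 from parent(b,j)
round 1: derive deriv(e,f) via R0 from parent(e,f)
round 1: derive deriv(e,i) via R0 from parent(e,i)
round 1: derive deriv(f,b) via R0 from parent(f,b)
round 1: derive deriv(f,c) via R0 from parent(f,c)
round 1: derive deriv(g,h) via R0 from parent(g,h)
round 1: derive deriv(h,c) via R0 from parent(h,c)
round 1: derive deriv(i,f) via R0 from parent(i,f)
round 1: derive deriv(j,b) via R0 from parent(j,b)
round 1: derive deriv(j,f) via R0 from parent(j,f)
round 2: derive deriv(b,b) via R1 from deriv(b,f), parent(f,b)
round 2: derive deriv(b,c) via R1 from deriv(b,f), parent(f,c)
round 2: derive deriv(b,i) via R1 from deriv(b,e), parent(e,i)
round 2: derive deriv(e,b) via R1 from deriv(e,f), parent(f,b)
round 2: derive deriv(e,c) via R1 from deriv(e,f), parent(f,c)
round 2: derive deriv(f,e) via R1 from deriv(f,b), parent(b,e)
round 2: derive deriv(f,f) via R1 from deriv(f,b), parent(b,f)
round 2: derive deriv(f,g) via R1 from deriv(f,b), parent(b,g)
round 2: derive deriv(f,h) via R1 from deriv(f,b), parent(b,h)
round 2: derive deriv(f,j) via R1 from deriv(f,b), parent(b,j)
round 2: derive deriv(g,c) via R1 from deriv(g,h), parent(h,c)
round 2: derive deriv(i,b) via R1 from deriv(i,f), parent(f,b)
round 2: derive deriv(i,c) via R1 from deriv(i,f), parent(f,c)
round 2: derive deriv(j,c) via R1 from deriv(j,f), parent(f,c)
round 2: derive deriv(j,e) via R1 from deriv(j,b), parent(b,e)
round 2: derive deriv(j,g) via R1 from deriv(j,b), parent(b,g)
round 2: derive deriv(j,h) via R1 from deriv(j,b), parent(b,h)
round 2: derive deriv(j,j) via R1 from deriv(j,b), parent(b,j)
round 3: derive deriv(e,e) via R1 from deriv(e,b), parent(b,e)
round 3: derive deriv(e,g) via R1 from deriv(e,b), parent(b,g)
round 3: derive deriv(e,h) via R1 from deriv(e,b), parent(b,h)
round 3: derive deriv(e,j) via R1 from deriv(e,b), parent(b,j)
round 3: derive deriv(f,i) via R1 from deriv(f,e), parent(e,i)
round 3: derive deriv(i,e) via R1 from deriv(i,b), parent(b,e)
round 3: derive deriv(i,g) via R1 from deriv(i,b), parent(b,g)
round 3: derive deriv(i,h) via R1 from deriv(i,b), parent(b,h)
round 3: derive deriv(i,j) via R1 from deriv(i,b), parent(b,j)
round 3: derive deriv(j,i) via R1 from deriv(j,e), parent(e,i)
round 4: derive deriv(i,i) via R1 from deriv(i,e), parent(e,i)

deriv(b,b)
deriv(b,c)
deriv(b,e)
deriv(b,f)
deriv(b,g)
deriv(b,h)
deriv(b,i)
deriv(b,j)
deriv(e,b)
deriv(e,c)
deriv(e,e)
deriv(e,f)
deriv(e,g)
deriv(e,h)
deriv(e,i)
deriv(e,j)
deriv(f,b)
deriv(f,c)
deriv(f,e)
deriv(f,f)
deriv(f,g)
deriv(f,h)
deriv(f,i)
deriv(f,j)
deriv(g,c)
deriv(g,h)
deriv(h,c)
deriv(i,b)
deriv(i,c)
deriv(i,e)
deriv(i,f)
deriv(i,g)
deriv(i,h)
deriv(i,i)
deriv(i,j)
deriv(j,b)
deriv(j,c)
deriv(j,e)
deriv(j,f)
deriv(j,g)
deriv(j,h)
deriv(j,i)
deriv(j,j)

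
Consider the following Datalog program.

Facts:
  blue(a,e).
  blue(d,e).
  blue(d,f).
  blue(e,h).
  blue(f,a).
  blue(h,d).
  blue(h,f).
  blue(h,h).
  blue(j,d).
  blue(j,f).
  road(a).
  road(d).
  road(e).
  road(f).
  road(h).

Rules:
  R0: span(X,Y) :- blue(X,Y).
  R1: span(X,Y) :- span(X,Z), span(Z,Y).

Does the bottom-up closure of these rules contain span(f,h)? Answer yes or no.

yes

round 1: derive span(a,e) via R0 from blue(a,e)
round 1: derive span(d,e) via R0 from blue(d,e)
round 1: derive span(d,f) via R0 from blue(d,f)
round 1: derive span(e,h) via R0 from blue(e,h)
round 1: derive span(f,a) via R0 from blue(f,a)
round 1: derive span(h,d) via R0 from blue(h,d)
round 1: derive span(h,f) via R0 from blue(h,f)
round 1: derive span(h,h) via R0 from blue(h,h)
round 1: derive span(j,d) via R0 from blue(j,d)
round 1: derive span(j,f) via R0 from blue(j,f)
round 2: derive span(a,h) via R1 from span(a,e), span(e,h)
round 2: derive span(d,a) via R1 from span(d,f), span(f,a)
round 2: derive span(d,h) via R1 from span(d,e), span(e,h)
round 2: derive span(e,d) via R1 from span(e,h), span(h,d)
round 2: derive span(e,f) via R1 from span(e,h), span(h,f)
round 2: derive span(f,e) via R1 from span(f,a), span(a,e)
round 2: derive span(h,a) via R1 from span(h,f), span(f,a)
round 2: derive span(h,e) via R1 from span(h,d), span(d,e)
round 2: derive span(j,a) via R1 from span(j,f), span(f,a)
round 2: derive span(j,e) via R1 from span(j,d), span(d,e)
round 3: derive span(a,a) via R1 from span(a,h), span(h,a)
round 3: derive span(a,d) via R1 from span(a,e), span(e,d)
round 3: derive span(a,f) via R1 from span(a,e), span(e,f)
round 3: derive span(d,d) via R1 from span(d,e), span(e,d)
round 3: derive span(e,a) via R1 from span(e,d), span(d,a)
round 3: derive span(e,e) via R1 from span(e,d), span(d,e)
round 3: derive span(f,d) via R1 from span(f,e), span(e,d)
round 3: derive span(f,f) via R1 from span(f,e), span(e,f)
round 3: derive span(f,h) via R1 from span(f,a), span(a,h)
round 3: derive span(j,h) via R1 from span(j,a), span(a,h)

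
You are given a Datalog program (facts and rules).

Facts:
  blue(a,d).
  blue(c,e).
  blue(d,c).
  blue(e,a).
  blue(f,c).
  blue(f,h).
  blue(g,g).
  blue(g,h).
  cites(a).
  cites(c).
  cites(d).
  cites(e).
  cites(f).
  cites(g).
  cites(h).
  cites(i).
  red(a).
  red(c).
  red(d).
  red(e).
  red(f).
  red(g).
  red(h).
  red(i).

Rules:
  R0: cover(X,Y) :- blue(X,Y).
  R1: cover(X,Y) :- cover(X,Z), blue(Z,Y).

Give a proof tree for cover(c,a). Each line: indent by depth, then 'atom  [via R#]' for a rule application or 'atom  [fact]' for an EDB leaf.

round 1: derive cover(a,d) via R0 from blue(a,d)
round 1: derive cover(c,e) via R0 from blue(c,e)
round 1: derive cover(d,c) via R0 from blue(d,c)
round 1: derive cover(e,a) via R0 from blue(e,a)
round 1: derive cover(f,c) via R0 from blue(f,c)
round 1: derive cover(f,h) via R0 from blue(f,h)
round 1: derive cover(g,g) via R0 from blue(g,g)
round 1: derive cover(g,h) via R0 from blue(g,h)
round 2: derive cover(a,c) via R1 from cover(a,d), blue(d,c)
round 2: derive cover(c,a) via R1 from cover(c,e), blue(e,a)
round 2: derive cover(d,e) via R1 from cover(d,c), blue(c,e)
round 2: derive cover(e,d) via R1 from cover(e,a), blue(a,d)
round 2: derive cover(f,e) via R1 from cover(f,c), blue(c,e)
round 3: derive cover(a,e) via R1 from cover(a,c), blue(c,e)
round 3: derive cover(c,d) via R1 from cover(c,a), blue(a,d)
round 3: derive cover(d,a) via R1 from cover(d,e), blue(e,a)
round 3: derive cover(e,c) via R1 from cover(e,d), blue(d,c)
round 3: derive cover(f,a) via R1 from cover(f,e), blue(e,a)
round 4: derive cover(a,a) via R1 from cover(a,e), blue(e,a)
round 4: derive cover(c,c) via R1 from cover(c,d), blue(d,c)
round 4: derive cover(d,d) via R1 from cover(d,a), blue(a,d)
round 4: derive cover(e,e) via R1 from cover(e,c), blue(c,e)
round 4: derive cover(f,d) via R1 from cover(f,a), blue(a,d)

cover(c,a)  [via R1]
  cover(c,e)  [via R0]
    blue(c,e)  [fact]
  blue(e,a)  [fact]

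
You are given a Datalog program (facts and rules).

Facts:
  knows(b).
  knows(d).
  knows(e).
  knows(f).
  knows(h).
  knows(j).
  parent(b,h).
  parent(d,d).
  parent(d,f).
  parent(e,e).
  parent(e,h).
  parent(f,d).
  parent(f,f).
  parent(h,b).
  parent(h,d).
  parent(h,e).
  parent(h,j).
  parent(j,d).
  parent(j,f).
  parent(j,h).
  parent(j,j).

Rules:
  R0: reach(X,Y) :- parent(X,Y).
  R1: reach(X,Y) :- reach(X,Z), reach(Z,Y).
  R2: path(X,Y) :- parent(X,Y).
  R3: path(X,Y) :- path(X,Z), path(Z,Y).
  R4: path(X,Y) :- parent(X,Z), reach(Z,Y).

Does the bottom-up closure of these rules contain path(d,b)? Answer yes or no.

no

round 1: derive reach(b,h) via R0 from parent(b,h)
round 1: derive reach(d,d) via R0 from parent(d,d)
round 1: derive reach(d,f) via R0 from parent(d,f)
round 1: derive reach(e,e) via R0 from parent(e,e)
round 1: derive reach(e,h) via R0 from parent(e,h)
round 1: derive reach(f,d) via R0 from parent(f,d)
round 1: derive reach(f,f) via R0 from parent(f,f)
round 1: derive reach(h,b) via R0 from parent(h,b)
round 1: derive reach(h,d) via R0 from parent(h,d)
round 1: derive reach(h,e) via R0 from parent(h,e)
round 1: derive reach(h,j) via R0 from parent(h,j)
round 1: derive reach(j,d) via R0 from parent(j,d)
round 1: derive reach(j,f) via R0 from parent(j,f)
round 1: derive reach(j,h) via R0 from parent(j,h)
round 1: derive reach(j,j) via R0 from parent(j,j)
round 1: derive path(b,h) via R2 from parent(b,h)
round 1: derive path(d,d) via R2 from parent(d,d)
round 1: derive path(d,f) via R2 from parent(d,f)
round 1: derive path(e,e) via R2 from parent(e,e)
round 1: derive path(e,h) via R2 from parent(e,h)
round 1: derive path(f,d) via R2 from parent(f,d)
round 1: derive path(f,f) via R2 from parent(f,f)
round 1: derive path(h,b) via R2 from parent(h,b)
round 1: derive path(h,d) via R2 from parent(h,d)
round 1: derive path(h,e) via R2 from parent(h,e)
round 1: derive path(h,j) via R2 from parent(h,j)
round 1: derive path(j,d) via R2 from parent(j,d)
round 1: derive path(j,f) via R2 from parent(j,f)
round 1: derive path(j,h) via R2 from parent(j,h)
round 1: derive path(j,j) via R2 from parent(j,j)
round 2: derive reach(b,b) via R1 from reach(b,h), reach(h,b)
round 2: derive reach(b,d) via R1 from reach(b,h), reach(h,d)
round 2: derive reach(b,e) via R1 from reach(b,h), reach(h,e)
round 2: derive reach(b,j) via R1 from reach(b,h), reach(h,j)
round 2: derive reach(e,b) via R1 from reach(e,h), reach(h,b)
round 2: derive reach(e,d) via R1 from reach(e,h), reach(h,d)
round 2: derive reach(e,j) via R1 from reach(e,h), reach(h,j)
round 2: derive reach(h,f) via R1 from reach(h,d), reach(d,f)
round 2: derive reach(h,h) via R1 from reach(h,b), reach(b,h)
round 2: derive reach(j,b) via R1 from reach(j,h), reach(h,b)
round 2: derive reach(j,e) via R1 from reach(j,h), reach(h,e)
round 2: derive path(b,b) via R3 from path(b,h), path(h,b)
round 2: derive path(b,d) via R3 from path(b,h), path(h,d)
round 2: derive path(b,e) via R3 from path(b,h), path(h,e)
round 2: derive path(b,j) via R3 from path(b,h), path(h,j)
round 2: derive path(e,b) via R3 from path(e,h), path(h,b)
round 2: derive path(e,d) via R3 from path(e,h), path(h,d)
round 2: derive path(e,j) via R3 from path(e,h), path(h,j)
round 2: derive path(h,f) via R3 from path(h,d), path(d,f)
round 2: derive path(h,h) via R3 from path(h,b), path(b,h)
round 2: derive path(j,b) via R3 from path(j,h), path(h,b)
round 2: derive path(j,e) via R3 from path(j,h), path(h,e)
round 3: derive reach(b,f) via R1 from reach(b,d), reach(d,f)
round 3: derive reach(e,f) via R1 from reach(e,d), reach(d,f)
round 3: derive path(b,f) via R3 from path(b,d), path(d,f)
round 3: derive path(e,f) via R3 from path(e,d), path(d,f)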